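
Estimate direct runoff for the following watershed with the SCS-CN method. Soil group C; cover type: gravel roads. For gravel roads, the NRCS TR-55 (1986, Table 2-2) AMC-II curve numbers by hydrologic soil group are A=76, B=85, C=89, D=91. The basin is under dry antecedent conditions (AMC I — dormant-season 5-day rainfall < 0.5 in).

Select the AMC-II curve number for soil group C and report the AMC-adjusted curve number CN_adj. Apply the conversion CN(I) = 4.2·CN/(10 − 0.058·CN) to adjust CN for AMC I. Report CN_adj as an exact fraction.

NRCS table: gravel roads, soil group C → CN(II) = 89
CN(I) from CN(II)=89: (4.2·89)/(10 − 0.058·89) = 186900/2419 ≈ 77.263

CN_adj = 186900/2419 ≈ 77.263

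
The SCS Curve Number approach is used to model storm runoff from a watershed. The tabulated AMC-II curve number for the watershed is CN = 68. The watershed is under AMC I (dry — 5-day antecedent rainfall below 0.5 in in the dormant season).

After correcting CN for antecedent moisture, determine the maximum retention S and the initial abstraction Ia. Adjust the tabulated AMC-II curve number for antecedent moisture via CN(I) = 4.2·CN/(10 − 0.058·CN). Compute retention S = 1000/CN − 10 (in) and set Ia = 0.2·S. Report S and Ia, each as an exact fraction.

Adjust CN=68 to AMC I: 4.2·68/(10 − 0.058·68) → (1428/5) ÷ (757/125) = 35700/757 ≈ 47.160
Retention S: 1000/CN − 10 with CN=47.160 → S = 4000/357 ≈ 11.204 in
Initial abstraction Ia = S/5 = (4000/357)/5 = 800/357 ≈ 2.241 in

S = 4000/357 in ≈ 11.204 in; Ia = 800/357 in ≈ 2.241 in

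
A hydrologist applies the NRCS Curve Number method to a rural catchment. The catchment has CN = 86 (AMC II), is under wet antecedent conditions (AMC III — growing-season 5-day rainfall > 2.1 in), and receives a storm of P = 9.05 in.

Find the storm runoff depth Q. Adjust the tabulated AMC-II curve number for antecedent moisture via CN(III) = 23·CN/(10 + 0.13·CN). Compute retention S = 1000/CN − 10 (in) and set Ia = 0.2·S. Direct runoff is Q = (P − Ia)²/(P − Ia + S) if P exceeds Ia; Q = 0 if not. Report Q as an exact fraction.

Q = 31049611681/3762334020 in ≈ 8.253 in

CN(III) from CN(II)=86: (23·86)/(10 + 0.13·86) = 98900/1059 ≈ 93.390
S = 1000/(98900/1059) − 10 = 700/989 in ≈ 0.708 in
Initial abstraction Ia = S/5 = (700/989)/5 = 140/989 ≈ 0.142 in
Excess rainfall: 9.050 − 0.142 = 8.908 in; P > Ia so Q > 0
Q: (176209/19780)² ÷ (190209/19780) = 31049611681/3762334020 in (≈ 8.253 in)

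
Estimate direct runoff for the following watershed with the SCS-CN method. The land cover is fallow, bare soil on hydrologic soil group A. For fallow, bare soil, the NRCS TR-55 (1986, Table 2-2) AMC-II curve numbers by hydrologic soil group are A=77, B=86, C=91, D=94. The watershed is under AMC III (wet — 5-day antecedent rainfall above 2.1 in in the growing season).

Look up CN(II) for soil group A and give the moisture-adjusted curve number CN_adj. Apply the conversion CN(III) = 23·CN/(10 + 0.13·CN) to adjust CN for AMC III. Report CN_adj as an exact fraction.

CN_adj = 7700/87 ≈ 88.506

NRCS table: fallow, bare soil, soil group A → CN(II) = 77
Adjust CN=77 to AMC III: 23·77/(10 + 0.13·77) → 1771 ÷ (2001/100) = 7700/87 ≈ 88.506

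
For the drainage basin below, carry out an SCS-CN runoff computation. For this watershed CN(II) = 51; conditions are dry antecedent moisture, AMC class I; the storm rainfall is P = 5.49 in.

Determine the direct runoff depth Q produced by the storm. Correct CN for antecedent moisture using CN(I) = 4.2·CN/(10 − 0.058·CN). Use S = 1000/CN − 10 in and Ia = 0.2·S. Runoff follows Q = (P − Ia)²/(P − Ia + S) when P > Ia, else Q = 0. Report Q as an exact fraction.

Adjust CN=51 to AMC I: 4.2·51/(10 − 0.058·51) → (1071/5) ÷ (3521/500) = 15300/503 ≈ 30.417
S = 1000/(15300/503) − 10 = 3500/153 in ≈ 22.876 in
Ia = 0.2S: 0.2·22.876 = 4.575 in (exactly 700/153)
Since P=5.490 > Ia=4.575: effective rainfall P−Ia = 13997/15300 in
Runoff Q = (P−Ia)²/(P−Ia+S) = (0.915)²/(0.915+22.876) = 195916009/5569154100 ≈ 0.035 in

Q = 195916009/5569154100 in ≈ 0.035 in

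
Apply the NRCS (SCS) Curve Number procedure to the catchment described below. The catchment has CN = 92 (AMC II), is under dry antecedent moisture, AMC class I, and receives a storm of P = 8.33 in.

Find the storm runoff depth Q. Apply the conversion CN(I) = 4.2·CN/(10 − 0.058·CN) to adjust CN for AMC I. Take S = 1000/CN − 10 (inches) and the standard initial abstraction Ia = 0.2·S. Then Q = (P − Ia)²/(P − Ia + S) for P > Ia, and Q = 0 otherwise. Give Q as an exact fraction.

Adjust CN=92 to AMC I: 4.2·92/(10 − 0.058·92) → (1932/5) ÷ (583/125) = 48300/583 ≈ 82.847
S = 1000/(48300/583) − 10 = 1000/483 in ≈ 2.070 in
Initial abstraction Ia = S/5 = (1000/483)/5 = 200/483 ≈ 0.414 in
P − Ia = 8.330 − 0.414 = 382339/48300 ≈ 7.916 in (> 0, runoff occurs)
Q: (382339/48300)² ÷ (482339/48300) = 146183110921/23296973700 in (≈ 6.275 in)

Q = 146183110921/23296973700 in ≈ 6.275 in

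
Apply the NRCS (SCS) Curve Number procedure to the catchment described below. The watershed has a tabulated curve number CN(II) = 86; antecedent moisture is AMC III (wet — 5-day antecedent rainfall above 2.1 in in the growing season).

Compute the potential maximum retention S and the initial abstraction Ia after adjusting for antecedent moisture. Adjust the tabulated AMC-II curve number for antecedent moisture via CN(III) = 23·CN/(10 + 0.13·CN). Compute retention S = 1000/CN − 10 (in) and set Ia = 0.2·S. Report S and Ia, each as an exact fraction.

Adjust CN=86 to AMC III: 23·86/(10 + 0.13·86) → 1978 ÷ (1059/50) = 98900/1059 ≈ 93.390
Max retention: S = 1000/(98900/1059) − 10 = 700/989 in (≈ 0.708 in)
Initial abstraction Ia = S/5 = (700/989)/5 = 140/989 ≈ 0.142 in

S = 700/989 in ≈ 0.708 in; Ia = 140/989 in ≈ 0.142 in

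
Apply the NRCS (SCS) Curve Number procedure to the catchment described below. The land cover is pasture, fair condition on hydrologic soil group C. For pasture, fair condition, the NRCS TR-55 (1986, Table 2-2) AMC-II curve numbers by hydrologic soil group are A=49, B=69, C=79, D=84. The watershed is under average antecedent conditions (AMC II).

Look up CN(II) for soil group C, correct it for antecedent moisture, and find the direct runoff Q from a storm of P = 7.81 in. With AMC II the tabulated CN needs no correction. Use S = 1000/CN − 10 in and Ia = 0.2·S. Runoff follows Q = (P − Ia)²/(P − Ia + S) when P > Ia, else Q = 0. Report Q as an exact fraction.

NRCS table: pasture, fair condition, soil group C → CN(II) = 79
Average conditions: CN = 79 (no AMC adjustment).
Retention S: 1000/CN − 10 with CN=79.000 → S = 210/79 ≈ 2.658 in
Ia = 0.2·(210/79) = 42/79 in ≈ 0.532 in
P − Ia = 7.810 − 0.532 = 57499/7900 ≈ 7.278 in (> 0, runoff occurs)
Q = (57499/7900)²/((57499/7900) + 210/79) = (3306135001/62410000)/(78499/7900) = 3306135001/620142100 in ≈ 5.331 in

Q = 3306135001/620142100 in ≈ 5.331 in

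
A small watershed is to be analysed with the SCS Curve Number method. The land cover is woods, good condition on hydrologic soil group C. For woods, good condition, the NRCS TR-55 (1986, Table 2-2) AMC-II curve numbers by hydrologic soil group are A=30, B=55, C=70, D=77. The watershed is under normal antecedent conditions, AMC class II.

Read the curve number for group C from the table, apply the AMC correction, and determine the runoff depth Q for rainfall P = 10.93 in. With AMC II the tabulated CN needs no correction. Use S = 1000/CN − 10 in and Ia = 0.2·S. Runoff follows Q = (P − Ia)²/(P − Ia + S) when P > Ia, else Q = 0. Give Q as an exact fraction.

NRCS table: woods, good condition, soil group C → CN(II) = 70
CN(II) = 70; AMC II needs no correction.
Max retention: S = 1000/70 − 10 = 30/7 in (≈ 4.286 in)
Initial abstraction Ia = S/5 = (30/7)/5 = 6/7 ≈ 0.857 in
Since P=10.930 > Ia=0.857: effective rainfall P−Ia = 7051/700 in
Runoff Q = (P−Ia)²/(P−Ia+S) = (10.073)²/(10.073+4.286) = 49716601/7035700 ≈ 7.066 in

Q = 49716601/7035700 in ≈ 7.066 in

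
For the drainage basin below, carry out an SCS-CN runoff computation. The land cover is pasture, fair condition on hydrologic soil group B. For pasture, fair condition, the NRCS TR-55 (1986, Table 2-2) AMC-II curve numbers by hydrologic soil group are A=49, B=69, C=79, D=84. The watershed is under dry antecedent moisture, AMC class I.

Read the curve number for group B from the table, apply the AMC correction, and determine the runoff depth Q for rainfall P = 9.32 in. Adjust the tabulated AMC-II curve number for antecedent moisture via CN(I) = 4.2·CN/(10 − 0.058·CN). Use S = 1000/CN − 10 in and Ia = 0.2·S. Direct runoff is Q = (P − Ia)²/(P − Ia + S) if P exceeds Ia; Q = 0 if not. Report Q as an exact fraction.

Q = 67660853689/23459925825 in ≈ 2.884 in

NRCS table: pasture, fair condition, soil group B → CN(II) = 69
Dry (AMC I): CN(I) = 4.2·69/(10 − 0.058·69) = (1449/5)/(2999/500) = 144900/2999 ≈ 48.316
S = 1000/(144900/2999) − 10 = 15500/1449 in ≈ 10.697 in
Ia = 0.2S: 0.2·10.697 = 2.139 in (exactly 3100/1449)
Excess rainfall: 9.320 − 2.139 = 7.181 in; P > Ia so Q > 0
Runoff Q = (P−Ia)²/(P−Ia+S) = (7.181)²/(7.181+10.697) = 67660853689/23459925825 ≈ 2.884 in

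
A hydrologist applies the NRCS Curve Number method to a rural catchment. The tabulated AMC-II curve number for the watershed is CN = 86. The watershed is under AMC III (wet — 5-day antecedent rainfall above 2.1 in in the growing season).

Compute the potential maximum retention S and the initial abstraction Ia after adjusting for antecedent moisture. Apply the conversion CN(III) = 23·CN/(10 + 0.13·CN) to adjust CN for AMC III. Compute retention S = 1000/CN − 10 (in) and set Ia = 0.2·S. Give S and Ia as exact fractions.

S = 700/989 in ≈ 0.708 in; Ia = 140/989 in ≈ 0.142 in

CN(III) from CN(II)=86: (23·86)/(10 + 0.13·86) = 98900/1059 ≈ 93.390
Max retention: S = 1000/(98900/1059) − 10 = 700/989 in (≈ 0.708 in)
Initial abstraction Ia = S/5 = (700/989)/5 = 140/989 ≈ 0.142 in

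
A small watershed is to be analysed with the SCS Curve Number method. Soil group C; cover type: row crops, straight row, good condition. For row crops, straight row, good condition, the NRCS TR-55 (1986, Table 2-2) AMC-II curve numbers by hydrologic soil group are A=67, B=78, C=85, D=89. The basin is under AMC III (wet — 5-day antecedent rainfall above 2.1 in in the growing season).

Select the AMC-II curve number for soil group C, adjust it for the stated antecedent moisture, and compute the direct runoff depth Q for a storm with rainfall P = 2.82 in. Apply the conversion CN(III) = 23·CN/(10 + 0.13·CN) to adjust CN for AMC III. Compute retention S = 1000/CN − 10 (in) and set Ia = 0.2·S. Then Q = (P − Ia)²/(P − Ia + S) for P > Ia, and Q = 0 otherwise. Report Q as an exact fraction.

Q = 301960129/145823450 in ≈ 2.071 in

NRCS table: row crops, straight row, good condition, soil group C → CN(II) = 85
Adjust CN=85 to AMC III: 23·85/(10 + 0.13·85) → 1955 ÷ (421/20) = 39100/421 ≈ 92.874
Max retention: S = 1000/(39100/421) − 10 = 300/391 in (≈ 0.767 in)
Initial abstraction Ia = S/5 = (300/391)/5 = 60/391 ≈ 0.153 in
Since P=2.820 > Ia=0.153: effective rainfall P−Ia = 52131/19550 in
Q: (52131/19550)² ÷ (67131/19550) = 301960129/145823450 in (≈ 2.071 in)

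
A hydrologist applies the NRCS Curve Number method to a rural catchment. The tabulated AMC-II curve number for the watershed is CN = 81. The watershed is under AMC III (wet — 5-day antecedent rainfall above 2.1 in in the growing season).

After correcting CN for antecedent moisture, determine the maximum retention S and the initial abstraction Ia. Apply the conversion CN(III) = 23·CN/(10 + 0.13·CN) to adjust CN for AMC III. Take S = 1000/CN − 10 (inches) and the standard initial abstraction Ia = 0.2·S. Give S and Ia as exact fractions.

S = 1900/1863 in ≈ 1.020 in; Ia = 380/1863 in ≈ 0.204 in

Adjust CN=81 to AMC III: 23·81/(10 + 0.13·81) → 1863 ÷ (2053/100) = 186300/2053 ≈ 90.745
Retention S: 1000/CN − 10 with CN=90.745 → S = 1900/1863 ≈ 1.020 in
Ia = 0.2S: 0.2·1.020 = 0.204 in (exactly 380/1863)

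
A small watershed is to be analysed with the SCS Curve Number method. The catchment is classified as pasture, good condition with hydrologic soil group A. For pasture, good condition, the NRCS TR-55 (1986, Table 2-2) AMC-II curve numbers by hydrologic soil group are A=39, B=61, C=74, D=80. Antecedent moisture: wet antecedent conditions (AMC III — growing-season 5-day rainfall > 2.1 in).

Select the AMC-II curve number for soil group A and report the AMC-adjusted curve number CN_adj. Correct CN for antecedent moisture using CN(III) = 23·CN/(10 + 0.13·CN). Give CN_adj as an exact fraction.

NRCS table: pasture, good condition, soil group A → CN(II) = 39
Wet (AMC III): CN(III) = 23·39/(10 + 0.13·39) = 897/(1507/100) = 89700/1507 ≈ 59.522

CN_adj = 89700/1507 ≈ 59.522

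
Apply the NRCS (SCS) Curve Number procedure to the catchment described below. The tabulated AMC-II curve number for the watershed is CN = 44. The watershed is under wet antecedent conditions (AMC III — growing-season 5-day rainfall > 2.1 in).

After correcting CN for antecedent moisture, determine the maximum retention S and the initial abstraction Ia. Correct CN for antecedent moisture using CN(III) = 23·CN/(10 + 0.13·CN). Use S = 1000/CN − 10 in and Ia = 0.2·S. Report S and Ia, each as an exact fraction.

Adjust CN=44 to AMC III: 23·44/(10 + 0.13·44) → 1012 ÷ (393/25) = 25300/393 ≈ 64.377
Max retention: S = 1000/(25300/393) − 10 = 1400/253 in (≈ 5.534 in)
Ia = 0.2S: 0.2·5.534 = 1.107 in (exactly 280/253)

S = 1400/253 in ≈ 5.534 in; Ia = 280/253 in ≈ 1.107 in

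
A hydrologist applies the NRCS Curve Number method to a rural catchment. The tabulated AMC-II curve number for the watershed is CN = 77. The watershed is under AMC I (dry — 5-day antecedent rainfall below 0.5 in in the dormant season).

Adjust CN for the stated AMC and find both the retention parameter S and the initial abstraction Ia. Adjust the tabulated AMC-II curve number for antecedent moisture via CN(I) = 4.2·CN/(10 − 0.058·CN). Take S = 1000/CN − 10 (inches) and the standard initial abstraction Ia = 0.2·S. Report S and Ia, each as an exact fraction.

Dry (AMC I): CN(I) = 4.2·77/(10 − 0.058·77) = (1617/5)/(2767/500) = 161700/2767 ≈ 58.439
Retention S: 1000/CN − 10 with CN=58.439 → S = 11500/1617 ≈ 7.112 in
Initial abstraction Ia = S/5 = (11500/1617)/5 = 2300/1617 ≈ 1.422 in

S = 11500/1617 in ≈ 7.112 in; Ia = 2300/1617 in ≈ 1.422 in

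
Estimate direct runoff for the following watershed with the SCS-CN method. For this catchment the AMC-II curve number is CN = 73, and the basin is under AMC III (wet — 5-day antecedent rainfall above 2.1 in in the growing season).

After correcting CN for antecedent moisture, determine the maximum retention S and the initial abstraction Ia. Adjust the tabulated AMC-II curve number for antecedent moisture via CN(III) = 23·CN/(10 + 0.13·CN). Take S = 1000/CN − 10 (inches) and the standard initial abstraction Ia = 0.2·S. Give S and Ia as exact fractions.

CN(III) from CN(II)=73: (23·73)/(10 + 0.13·73) = 167900/1949 ≈ 86.147
S = 1000/(167900/1949) − 10 = 2700/1679 in ≈ 1.608 in
Ia = 0.2S: 0.2·1.608 = 0.322 in (exactly 540/1679)

S = 2700/1679 in ≈ 1.608 in; Ia = 540/1679 in ≈ 0.322 in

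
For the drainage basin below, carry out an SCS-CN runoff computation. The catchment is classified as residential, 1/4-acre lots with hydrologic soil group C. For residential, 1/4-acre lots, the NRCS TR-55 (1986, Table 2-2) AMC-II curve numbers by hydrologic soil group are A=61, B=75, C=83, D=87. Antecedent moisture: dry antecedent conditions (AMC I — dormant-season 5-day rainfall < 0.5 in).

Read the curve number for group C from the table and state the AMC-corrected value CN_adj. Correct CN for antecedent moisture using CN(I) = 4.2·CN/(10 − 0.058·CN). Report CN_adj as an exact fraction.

CN_adj = 174300/2593 ≈ 67.219

NRCS table: residential, 1/4-acre lots, soil group C → CN(II) = 83
CN(I) from CN(II)=83: (4.2·83)/(10 − 0.058·83) = 174300/2593 ≈ 67.219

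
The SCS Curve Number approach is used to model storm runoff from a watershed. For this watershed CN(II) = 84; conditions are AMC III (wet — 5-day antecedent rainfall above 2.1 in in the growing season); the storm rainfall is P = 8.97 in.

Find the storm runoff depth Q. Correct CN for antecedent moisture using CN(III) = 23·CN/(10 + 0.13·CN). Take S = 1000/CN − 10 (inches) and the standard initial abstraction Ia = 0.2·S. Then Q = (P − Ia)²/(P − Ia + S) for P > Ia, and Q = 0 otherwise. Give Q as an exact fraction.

Wet (AMC III): CN(III) = 23·84/(10 + 0.13·84) = 1932/(523/25) = 48300/523 ≈ 92.352
Max retention: S = 1000/(48300/523) − 10 = 400/483 in (≈ 0.828 in)
Ia = 0.2S: 0.2·0.828 = 0.166 in (exactly 80/483)
Since P=8.970 > Ia=0.166: effective rainfall P−Ia = 425251/48300 in
Q: (425251/48300)² ÷ (465251/48300) = 180838413001/22471623300 in (≈ 8.047 in)

Q = 180838413001/22471623300 in ≈ 8.047 in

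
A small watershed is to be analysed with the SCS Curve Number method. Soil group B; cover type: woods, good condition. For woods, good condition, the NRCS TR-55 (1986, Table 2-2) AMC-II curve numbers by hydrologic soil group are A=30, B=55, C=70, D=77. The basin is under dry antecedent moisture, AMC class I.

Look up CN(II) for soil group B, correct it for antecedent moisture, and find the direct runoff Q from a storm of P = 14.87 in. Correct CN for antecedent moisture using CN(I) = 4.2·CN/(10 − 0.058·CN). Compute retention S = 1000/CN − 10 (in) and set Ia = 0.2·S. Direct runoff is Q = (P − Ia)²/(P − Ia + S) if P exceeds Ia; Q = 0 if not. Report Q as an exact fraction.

Q = 7140081001/1805642300 in ≈ 3.954 in

NRCS table: woods, good condition, soil group B → CN(II) = 55
CN(I) from CN(II)=55: (4.2·55)/(10 − 0.058·55) = 7700/227 ≈ 33.921
S = 1000/(7700/227) − 10 = 1500/77 in ≈ 19.481 in
Initial abstraction Ia = S/5 = (1500/77)/5 = 300/77 ≈ 3.896 in
P − Ia = 14.870 − 3.896 = 84499/7700 ≈ 10.974 in (> 0, runoff occurs)
Q = (84499/7700)²/((84499/7700) + 1500/77) = (7140081001/59290000)/(234499/7700) = 7140081001/1805642300 in ≈ 3.954 in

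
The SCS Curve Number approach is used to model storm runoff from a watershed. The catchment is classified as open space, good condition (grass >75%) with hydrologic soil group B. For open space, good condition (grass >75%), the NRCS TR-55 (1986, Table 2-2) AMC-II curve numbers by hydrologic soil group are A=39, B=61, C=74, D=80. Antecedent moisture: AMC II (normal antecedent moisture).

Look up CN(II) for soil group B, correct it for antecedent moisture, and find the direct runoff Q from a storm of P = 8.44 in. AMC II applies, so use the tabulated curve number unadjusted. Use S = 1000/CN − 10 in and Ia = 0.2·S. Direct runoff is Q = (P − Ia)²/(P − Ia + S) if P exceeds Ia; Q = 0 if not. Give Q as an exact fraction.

NRCS table: open space, good condition (grass >75%), soil group B → CN(II) = 61
Average conditions: CN = 61 (no AMC adjustment).
Retention S: 1000/CN − 10 with CN=61.000 → S = 390/61 ≈ 6.393 in
Ia = 0.2·(390/61) = 78/61 in ≈ 1.279 in
Excess rainfall: 8.440 − 1.279 = 7.161 in; P > Ia so Q > 0
Runoff Q = (P−Ia)²/(P−Ia+S) = (7.161)²/(7.161+6.393) = 119268241/31523275 ≈ 3.783 in

Q = 119268241/31523275 in ≈ 3.783 in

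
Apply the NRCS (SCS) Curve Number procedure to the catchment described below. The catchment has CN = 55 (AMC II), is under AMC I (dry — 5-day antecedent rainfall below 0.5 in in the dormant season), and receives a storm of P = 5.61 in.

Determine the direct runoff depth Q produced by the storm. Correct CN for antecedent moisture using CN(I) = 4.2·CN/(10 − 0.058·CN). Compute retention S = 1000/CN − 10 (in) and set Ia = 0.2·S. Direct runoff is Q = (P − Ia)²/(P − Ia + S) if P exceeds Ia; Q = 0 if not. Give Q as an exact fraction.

CN(I) from CN(II)=55: (4.2·55)/(10 − 0.058·55) = 7700/227 ≈ 33.921
Retention S: 1000/CN − 10 with CN=33.921 → S = 1500/77 ≈ 19.481 in
Ia = 0.2S: 0.2·19.481 = 3.896 in (exactly 300/77)
P − Ia = 5.610 − 3.896 = 13197/7700 ≈ 1.714 in (> 0, runoff occurs)
Runoff Q = (P−Ia)²/(P−Ia+S) = (1.714)²/(1.714+19.481) = 19351201/139624100 ≈ 0.139 in

Q = 19351201/139624100 in ≈ 0.139 in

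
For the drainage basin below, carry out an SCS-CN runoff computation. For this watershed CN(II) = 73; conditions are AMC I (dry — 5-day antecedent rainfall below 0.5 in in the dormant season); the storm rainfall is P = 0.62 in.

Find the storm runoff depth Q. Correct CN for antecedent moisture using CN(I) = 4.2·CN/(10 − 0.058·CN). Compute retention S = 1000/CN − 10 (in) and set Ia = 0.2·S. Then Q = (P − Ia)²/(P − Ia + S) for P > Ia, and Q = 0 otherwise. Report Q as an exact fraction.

Q = 0 in ≈ 0.000 in

Adjust CN=73 to AMC I: 4.2·73/(10 − 0.058·73) → (1533/5) ÷ (2883/500) = 51100/961 ≈ 53.174
Retention S: 1000/CN − 10 with CN=53.174 → S = 4500/511 ≈ 8.806 in
Initial abstraction Ia = S/5 = (4500/511)/5 = 900/511 ≈ 1.761 in
P = 0.620 ≤ Ia = 1.761 in: entire storm abstracted, Q = 0.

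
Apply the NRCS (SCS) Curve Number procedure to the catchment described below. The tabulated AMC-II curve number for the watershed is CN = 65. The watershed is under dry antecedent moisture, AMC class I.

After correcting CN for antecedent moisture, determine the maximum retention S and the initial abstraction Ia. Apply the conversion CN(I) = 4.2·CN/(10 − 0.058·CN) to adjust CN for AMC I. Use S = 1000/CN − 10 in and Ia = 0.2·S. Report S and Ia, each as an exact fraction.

S = 500/39 in ≈ 12.821 in; Ia = 100/39 in ≈ 2.564 in

Adjust CN=65 to AMC I: 4.2·65/(10 − 0.058·65) → 273 ÷ (623/100) = 3900/89 ≈ 43.820
Max retention: S = 1000/(3900/89) − 10 = 500/39 in (≈ 12.821 in)
Ia = 0.2S: 0.2·12.821 = 2.564 in (exactly 100/39)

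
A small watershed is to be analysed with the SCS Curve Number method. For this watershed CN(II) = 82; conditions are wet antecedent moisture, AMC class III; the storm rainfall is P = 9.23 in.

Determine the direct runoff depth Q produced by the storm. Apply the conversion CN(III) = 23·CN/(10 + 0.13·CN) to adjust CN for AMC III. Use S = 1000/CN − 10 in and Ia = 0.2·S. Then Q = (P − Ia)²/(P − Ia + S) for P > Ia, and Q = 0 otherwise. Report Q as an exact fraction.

Q = 726567007321/88867282700 in ≈ 8.176 in

Wet (AMC III): CN(III) = 23·82/(10 + 0.13·82) = 1886/(1033/50) = 94300/1033 ≈ 91.288
S = 1000/(94300/1033) − 10 = 900/943 in ≈ 0.954 in
Initial abstraction Ia = S/5 = (900/943)/5 = 180/943 ≈ 0.191 in
Since P=9.230 > Ia=0.191: effective rainfall P−Ia = 852389/94300 in
Runoff Q = (P−Ia)²/(P−Ia+S) = (9.039)²/(9.039+0.954) = 726567007321/88867282700 ≈ 8.176 in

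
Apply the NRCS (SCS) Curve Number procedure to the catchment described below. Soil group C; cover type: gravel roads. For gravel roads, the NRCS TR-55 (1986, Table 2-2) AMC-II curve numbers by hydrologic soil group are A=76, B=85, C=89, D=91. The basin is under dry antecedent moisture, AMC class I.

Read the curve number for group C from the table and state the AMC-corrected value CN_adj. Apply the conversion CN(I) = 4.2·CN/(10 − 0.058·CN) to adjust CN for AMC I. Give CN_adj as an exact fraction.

NRCS table: gravel roads, soil group C → CN(II) = 89
CN(I) from CN(II)=89: (4.2·89)/(10 − 0.058·89) = 186900/2419 ≈ 77.263

CN_adj = 186900/2419 ≈ 77.263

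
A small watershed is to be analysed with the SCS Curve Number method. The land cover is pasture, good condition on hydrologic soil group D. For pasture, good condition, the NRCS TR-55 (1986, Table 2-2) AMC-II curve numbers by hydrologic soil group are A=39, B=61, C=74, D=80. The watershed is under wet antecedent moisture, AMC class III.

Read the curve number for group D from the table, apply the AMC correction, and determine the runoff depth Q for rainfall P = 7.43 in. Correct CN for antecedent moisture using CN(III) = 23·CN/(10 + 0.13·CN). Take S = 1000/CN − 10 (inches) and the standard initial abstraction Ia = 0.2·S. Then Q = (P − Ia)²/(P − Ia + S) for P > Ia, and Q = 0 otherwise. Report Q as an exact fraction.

NRCS table: pasture, good condition, soil group D → CN(II) = 80
Wet (AMC III): CN(III) = 23·80/(10 + 0.13·80) = 1840/(102/5) = 4600/51 ≈ 90.196
Max retention: S = 1000/(4600/51) − 10 = 25/23 in (≈ 1.087 in)
Ia = 0.2S: 0.2·1.087 = 0.217 in (exactly 5/23)
P − Ia = 7.430 − 0.217 = 16589/2300 ≈ 7.213 in (> 0, runoff occurs)
Q = (16589/2300)²/((16589/2300) + 25/23) = (275194921/5290000)/(19089/2300) = 275194921/43904700 in ≈ 6.268 in

Q = 275194921/43904700 in ≈ 6.268 in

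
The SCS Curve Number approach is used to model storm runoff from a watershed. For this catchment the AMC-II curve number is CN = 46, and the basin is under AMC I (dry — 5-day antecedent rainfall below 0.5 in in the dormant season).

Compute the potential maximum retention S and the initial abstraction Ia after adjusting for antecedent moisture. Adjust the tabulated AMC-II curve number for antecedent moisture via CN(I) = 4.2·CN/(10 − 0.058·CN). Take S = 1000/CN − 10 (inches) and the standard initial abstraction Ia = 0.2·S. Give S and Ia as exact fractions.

CN(I) from CN(II)=46: (4.2·46)/(10 − 0.058·46) = 16100/611 ≈ 26.350
Retention S: 1000/CN − 10 with CN=26.350 → S = 4500/161 ≈ 27.950 in
Ia = 0.2·(4500/161) = 900/161 in ≈ 5.590 in

S = 4500/161 in ≈ 27.950 in; Ia = 900/161 in ≈ 5.590 in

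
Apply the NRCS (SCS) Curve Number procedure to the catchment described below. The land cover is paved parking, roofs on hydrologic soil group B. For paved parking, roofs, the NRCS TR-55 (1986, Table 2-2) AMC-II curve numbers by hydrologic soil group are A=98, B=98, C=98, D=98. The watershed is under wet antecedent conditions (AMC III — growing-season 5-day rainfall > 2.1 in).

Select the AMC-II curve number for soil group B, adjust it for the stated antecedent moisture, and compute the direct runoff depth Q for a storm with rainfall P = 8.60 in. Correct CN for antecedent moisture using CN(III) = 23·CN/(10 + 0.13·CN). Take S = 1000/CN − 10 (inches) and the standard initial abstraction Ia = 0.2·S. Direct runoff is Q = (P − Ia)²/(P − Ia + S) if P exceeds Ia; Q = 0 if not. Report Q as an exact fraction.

Q = 2338786321/275331735 in ≈ 8.494 in

NRCS table: paved parking, roofs, soil group B → CN(II) = 98
Adjust CN=98 to AMC III: 23·98/(10 + 0.13·98) → 2254 ÷ (1137/50) = 112700/1137 ≈ 99.120
S = 1000/(112700/1137) − 10 = 100/1127 in ≈ 0.089 in
Ia = 0.2·(100/1127) = 20/1127 in ≈ 0.018 in
Since P=8.600 > Ia=0.018: effective rainfall P−Ia = 48361/5635 in
Q = (48361/5635)²/((48361/5635) + 100/1127) = (2338786321/31753225)/(48861/5635) = 2338786321/275331735 in ≈ 8.494 in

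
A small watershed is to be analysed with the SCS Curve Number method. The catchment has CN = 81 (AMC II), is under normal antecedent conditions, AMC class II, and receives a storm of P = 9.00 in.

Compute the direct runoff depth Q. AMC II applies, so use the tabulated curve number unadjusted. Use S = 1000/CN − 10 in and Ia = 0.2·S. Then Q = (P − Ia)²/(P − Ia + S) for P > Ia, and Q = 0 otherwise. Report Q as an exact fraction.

Q = 477481/71361 in ≈ 6.691 in

AMC II — tabulated CN = 81 applies directly.
Retention S: 1000/CN − 10 with CN=81.000 → S = 190/81 ≈ 2.346 in
Ia = 0.2S: 0.2·2.346 = 0.469 in (exactly 38/81)
P − Ia = 9.000 − 0.469 = 691/81 ≈ 8.531 in (> 0, runoff occurs)
Runoff Q = (P−Ia)²/(P−Ia+S) = (8.531)²/(8.531+2.346) = 477481/71361 ≈ 6.691 in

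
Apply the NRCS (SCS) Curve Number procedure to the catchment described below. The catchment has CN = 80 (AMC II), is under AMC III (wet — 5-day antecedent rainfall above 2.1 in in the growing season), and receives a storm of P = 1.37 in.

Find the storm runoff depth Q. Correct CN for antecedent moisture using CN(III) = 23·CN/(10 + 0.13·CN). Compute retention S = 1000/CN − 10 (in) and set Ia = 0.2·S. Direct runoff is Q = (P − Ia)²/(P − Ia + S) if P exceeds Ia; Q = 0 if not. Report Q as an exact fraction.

Q = 7027801/11847300 in ≈ 0.593 in

Wet (AMC III): CN(III) = 23·80/(10 + 0.13·80) = 1840/(102/5) = 4600/51 ≈ 90.196
Retention S: 1000/CN − 10 with CN=90.196 → S = 25/23 ≈ 1.087 in
Initial abstraction Ia = S/5 = (25/23)/5 = 5/23 ≈ 0.217 in
P − Ia = 1.370 − 0.217 = 2651/2300 ≈ 1.153 in (> 0, runoff occurs)
Q: (2651/2300)² ÷ (5151/2300) = 7027801/11847300 in (≈ 0.593 in)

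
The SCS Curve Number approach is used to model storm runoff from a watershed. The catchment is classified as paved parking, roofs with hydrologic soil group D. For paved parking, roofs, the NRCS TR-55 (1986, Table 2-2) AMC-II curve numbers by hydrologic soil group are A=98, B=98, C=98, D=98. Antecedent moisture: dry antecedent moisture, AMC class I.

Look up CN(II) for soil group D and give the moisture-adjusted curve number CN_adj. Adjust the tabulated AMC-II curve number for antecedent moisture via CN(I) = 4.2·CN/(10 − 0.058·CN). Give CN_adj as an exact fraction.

CN_adj = 102900/1079 ≈ 95.366

NRCS table: paved parking, roofs, soil group D → CN(II) = 98
CN(I) from CN(II)=98: (4.2·98)/(10 − 0.058·98) = 102900/1079 ≈ 95.366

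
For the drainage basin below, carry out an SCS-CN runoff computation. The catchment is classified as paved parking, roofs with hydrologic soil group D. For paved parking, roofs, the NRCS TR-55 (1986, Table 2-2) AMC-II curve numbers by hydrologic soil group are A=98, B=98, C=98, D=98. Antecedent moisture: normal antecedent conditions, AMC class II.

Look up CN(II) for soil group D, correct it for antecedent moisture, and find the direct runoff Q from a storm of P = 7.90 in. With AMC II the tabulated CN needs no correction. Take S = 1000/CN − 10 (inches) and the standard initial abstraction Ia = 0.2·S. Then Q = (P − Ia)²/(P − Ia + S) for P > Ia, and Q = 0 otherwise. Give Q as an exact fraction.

NRCS table: paved parking, roofs, soil group D → CN(II) = 98
AMC II — tabulated CN = 98 applies directly.
S = 1000/98 − 10 = 10/49 in ≈ 0.204 in
Ia = 0.2S: 0.2·0.204 = 0.041 in (exactly 2/49)
Since P=7.900 > Ia=0.041: effective rainfall P−Ia = 3851/490 in
Q = (3851/490)²/((3851/490) + 10/49) = (14830201/240100)/(3951/490) = 14830201/1935990 in ≈ 7.660 in

Q = 14830201/1935990 in ≈ 7.660 in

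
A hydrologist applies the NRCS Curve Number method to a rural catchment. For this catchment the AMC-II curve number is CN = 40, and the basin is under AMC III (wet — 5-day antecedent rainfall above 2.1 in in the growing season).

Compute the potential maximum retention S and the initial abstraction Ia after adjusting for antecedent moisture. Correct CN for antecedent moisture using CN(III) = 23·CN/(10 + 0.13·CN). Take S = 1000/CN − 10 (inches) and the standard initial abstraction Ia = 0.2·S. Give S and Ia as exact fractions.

S = 150/23 in ≈ 6.522 in; Ia = 30/23 in ≈ 1.304 in

CN(III) from CN(II)=40: (23·40)/(10 + 0.13·40) = 1150/19 ≈ 60.526
S = 1000/(1150/19) − 10 = 150/23 in ≈ 6.522 in
Ia = 0.2S: 0.2·6.522 = 1.304 in (exactly 30/23)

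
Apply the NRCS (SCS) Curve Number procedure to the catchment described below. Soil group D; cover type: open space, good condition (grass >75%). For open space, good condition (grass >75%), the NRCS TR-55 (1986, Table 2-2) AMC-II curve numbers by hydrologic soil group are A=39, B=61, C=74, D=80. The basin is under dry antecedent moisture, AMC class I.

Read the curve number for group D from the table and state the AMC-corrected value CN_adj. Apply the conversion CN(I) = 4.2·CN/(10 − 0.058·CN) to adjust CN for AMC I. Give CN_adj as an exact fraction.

NRCS table: open space, good condition (grass >75%), soil group D → CN(II) = 80
Adjust CN=80 to AMC I: 4.2·80/(10 − 0.058·80) → 336 ÷ (134/25) = 4200/67 ≈ 62.687

CN_adj = 4200/67 ≈ 62.687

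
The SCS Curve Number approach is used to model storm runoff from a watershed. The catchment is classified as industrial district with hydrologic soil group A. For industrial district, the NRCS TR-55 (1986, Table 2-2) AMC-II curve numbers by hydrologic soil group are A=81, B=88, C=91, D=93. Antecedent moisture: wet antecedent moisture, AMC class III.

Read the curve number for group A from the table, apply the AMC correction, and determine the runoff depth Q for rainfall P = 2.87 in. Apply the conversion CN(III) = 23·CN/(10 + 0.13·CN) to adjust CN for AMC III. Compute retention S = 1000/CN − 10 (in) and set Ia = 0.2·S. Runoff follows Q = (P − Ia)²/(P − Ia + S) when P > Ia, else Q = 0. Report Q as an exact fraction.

NRCS table: industrial district, soil group A → CN(II) = 81
Wet (AMC III): CN(III) = 23·81/(10 + 0.13·81) = 1863/(2053/100) = 186300/2053 ≈ 90.745
Max retention: S = 1000/(186300/2053) − 10 = 1900/1863 in (≈ 1.020 in)
Initial abstraction Ia = S/5 = (1900/1863)/5 = 380/1863 ≈ 0.204 in
Since P=2.870 > Ia=0.204: effective rainfall P−Ia = 496681/186300 in
Q = (496681/186300)²/((496681/186300) + 1900/1863) = (246692015761/34707690000)/(686681/186300) = 246692015761/127928670300 in ≈ 1.928 in

Q = 246692015761/127928670300 in ≈ 1.928 in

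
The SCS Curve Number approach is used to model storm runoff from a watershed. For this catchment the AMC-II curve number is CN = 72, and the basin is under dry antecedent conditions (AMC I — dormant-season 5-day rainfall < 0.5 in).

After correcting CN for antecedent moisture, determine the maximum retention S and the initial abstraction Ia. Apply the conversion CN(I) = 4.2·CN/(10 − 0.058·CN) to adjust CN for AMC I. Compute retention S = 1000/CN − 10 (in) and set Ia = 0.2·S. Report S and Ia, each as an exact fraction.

S = 250/27 in ≈ 9.259 in; Ia = 50/27 in ≈ 1.852 in

CN(I) from CN(II)=72: (4.2·72)/(10 − 0.058·72) = 675/13 ≈ 51.923
S = 1000/(675/13) − 10 = 250/27 in ≈ 9.259 in
Initial abstraction Ia = S/5 = (250/27)/5 = 50/27 ≈ 1.852 in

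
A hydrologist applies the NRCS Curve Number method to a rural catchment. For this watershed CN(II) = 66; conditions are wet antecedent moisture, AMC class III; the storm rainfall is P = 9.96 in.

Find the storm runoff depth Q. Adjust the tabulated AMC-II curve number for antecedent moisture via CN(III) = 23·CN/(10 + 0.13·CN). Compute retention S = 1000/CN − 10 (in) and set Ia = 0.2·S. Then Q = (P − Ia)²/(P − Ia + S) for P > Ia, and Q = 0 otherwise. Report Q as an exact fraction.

Wet (AMC III): CN(III) = 23·66/(10 + 0.13·66) = 1518/(929/50) = 75900/929 ≈ 81.701
Max retention: S = 1000/(75900/929) − 10 = 1700/759 in (≈ 2.240 in)
Initial abstraction Ia = S/5 = (1700/759)/5 = 340/759 ≈ 0.448 in
Excess rainfall: 9.960 − 0.448 = 9.512 in; P > Ia so Q > 0
Runoff Q = (P−Ia)²/(P−Ia+S) = (9.512)²/(9.512+2.240) = 32577001081/4231254225 ≈ 7.699 in

Q = 32577001081/4231254225 in ≈ 7.699 in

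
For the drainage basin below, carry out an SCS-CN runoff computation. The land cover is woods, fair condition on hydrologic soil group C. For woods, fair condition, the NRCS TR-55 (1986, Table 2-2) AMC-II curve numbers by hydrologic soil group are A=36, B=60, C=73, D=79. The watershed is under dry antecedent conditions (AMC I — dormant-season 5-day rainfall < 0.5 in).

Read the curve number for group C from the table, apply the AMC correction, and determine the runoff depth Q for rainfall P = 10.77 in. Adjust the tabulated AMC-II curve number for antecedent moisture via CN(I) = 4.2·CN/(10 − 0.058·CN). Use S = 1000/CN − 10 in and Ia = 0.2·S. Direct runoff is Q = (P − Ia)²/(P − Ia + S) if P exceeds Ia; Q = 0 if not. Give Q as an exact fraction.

NRCS table: woods, fair condition, soil group C → CN(II) = 73
Dry (AMC I): CN(I) = 4.2·73/(10 − 0.058·73) = (1533/5)/(2883/500) = 51100/961 ≈ 53.174
Retention S: 1000/CN − 10 with CN=53.174 → S = 4500/511 ≈ 8.806 in
Ia = 0.2S: 0.2·8.806 = 1.761 in (exactly 900/511)
P − Ia = 10.770 − 1.761 = 460347/51100 ≈ 9.009 in (> 0, runoff occurs)
Runoff Q = (P−Ia)²/(P−Ia+S) = (9.009)²/(9.009+8.806) = 70639786803/15506243900 ≈ 4.556 in

Q = 70639786803/15506243900 in ≈ 4.556 in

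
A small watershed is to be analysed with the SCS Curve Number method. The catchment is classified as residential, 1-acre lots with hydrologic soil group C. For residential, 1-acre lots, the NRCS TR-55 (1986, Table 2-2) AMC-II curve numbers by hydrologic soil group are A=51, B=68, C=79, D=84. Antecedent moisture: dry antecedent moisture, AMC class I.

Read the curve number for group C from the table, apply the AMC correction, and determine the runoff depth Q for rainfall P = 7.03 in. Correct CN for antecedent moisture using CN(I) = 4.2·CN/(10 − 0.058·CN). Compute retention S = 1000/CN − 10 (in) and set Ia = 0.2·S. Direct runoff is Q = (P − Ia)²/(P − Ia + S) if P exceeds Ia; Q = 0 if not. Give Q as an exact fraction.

NRCS table: residential, 1-acre lots, soil group C → CN(II) = 79
CN(I) from CN(II)=79: (4.2·79)/(10 − 0.058·79) = 7900/129 ≈ 61.240
S = 1000/(7900/129) − 10 = 500/79 in ≈ 6.329 in
Ia = 0.2·(500/79) = 100/79 in ≈ 1.266 in
P − Ia = 7.030 − 1.266 = 45537/7900 ≈ 5.764 in (> 0, runoff occurs)
Q = (45537/7900)²/((45537/7900) + 500/79) = (2073618369/62410000)/(95537/7900) = 2073618369/754742300 in ≈ 2.747 in

Q = 2073618369/754742300 in ≈ 2.747 in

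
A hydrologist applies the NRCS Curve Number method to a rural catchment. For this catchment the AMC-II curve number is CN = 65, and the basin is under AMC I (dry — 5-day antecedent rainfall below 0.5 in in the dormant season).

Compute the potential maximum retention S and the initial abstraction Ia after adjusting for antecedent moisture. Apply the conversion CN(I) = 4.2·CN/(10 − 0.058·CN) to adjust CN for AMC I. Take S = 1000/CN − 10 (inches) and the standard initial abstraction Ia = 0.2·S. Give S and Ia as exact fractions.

S = 500/39 in ≈ 12.821 in; Ia = 100/39 in ≈ 2.564 in

CN(I) from CN(II)=65: (4.2·65)/(10 − 0.058·65) = 3900/89 ≈ 43.820
Max retention: S = 1000/(3900/89) − 10 = 500/39 in (≈ 12.821 in)
Initial abstraction Ia = S/5 = (500/39)/5 = 100/39 ≈ 2.564 in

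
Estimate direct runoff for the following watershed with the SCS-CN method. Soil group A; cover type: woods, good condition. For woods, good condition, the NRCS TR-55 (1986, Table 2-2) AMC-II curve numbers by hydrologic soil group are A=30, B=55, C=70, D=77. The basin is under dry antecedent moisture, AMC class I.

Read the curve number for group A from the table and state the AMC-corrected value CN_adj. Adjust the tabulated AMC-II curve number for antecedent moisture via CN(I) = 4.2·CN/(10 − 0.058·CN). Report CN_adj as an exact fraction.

CN_adj = 900/59 ≈ 15.254

NRCS table: woods, good condition, soil group A → CN(II) = 30
CN(I) from CN(II)=30: (4.2·30)/(10 − 0.058·30) = 900/59 ≈ 15.254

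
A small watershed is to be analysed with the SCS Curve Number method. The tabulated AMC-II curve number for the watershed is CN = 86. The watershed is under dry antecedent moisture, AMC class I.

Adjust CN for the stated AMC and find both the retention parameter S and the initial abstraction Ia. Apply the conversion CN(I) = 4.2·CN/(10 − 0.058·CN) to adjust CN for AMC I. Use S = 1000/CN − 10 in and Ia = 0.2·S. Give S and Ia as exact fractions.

CN(I) from CN(II)=86: (4.2·86)/(10 − 0.058·86) = 12900/179 ≈ 72.067
S = 1000/(12900/179) − 10 = 500/129 in ≈ 3.876 in
Ia = 0.2·(500/129) = 100/129 in ≈ 0.775 in

S = 500/129 in ≈ 3.876 in; Ia = 100/129 in ≈ 0.775 in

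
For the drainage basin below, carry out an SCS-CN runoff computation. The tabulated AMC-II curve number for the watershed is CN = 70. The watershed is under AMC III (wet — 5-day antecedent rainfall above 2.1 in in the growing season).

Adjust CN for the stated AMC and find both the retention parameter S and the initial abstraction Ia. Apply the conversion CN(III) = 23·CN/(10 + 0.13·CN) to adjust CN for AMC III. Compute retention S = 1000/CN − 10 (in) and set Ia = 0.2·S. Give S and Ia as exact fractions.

S = 300/161 in ≈ 1.863 in; Ia = 60/161 in ≈ 0.373 in

Wet (AMC III): CN(III) = 23·70/(10 + 0.13·70) = 1610/(191/10) = 16100/191 ≈ 84.293
Max retention: S = 1000/(16100/191) − 10 = 300/161 in (≈ 1.863 in)
Ia = 0.2S: 0.2·1.863 = 0.373 in (exactly 60/161)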